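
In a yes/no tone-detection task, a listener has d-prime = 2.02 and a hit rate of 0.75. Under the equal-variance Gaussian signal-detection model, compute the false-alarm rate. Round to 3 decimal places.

z(hit rate) = z(0.75) = 0.6745
z(FA) = z(H) − d' = 0.6745 − 2.02 = -1.3455
false-alarm rate = Φ(-1.3455) = 0.0892

false-alarm rate = 0.089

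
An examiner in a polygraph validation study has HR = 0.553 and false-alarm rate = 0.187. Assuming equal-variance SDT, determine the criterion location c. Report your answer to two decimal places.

c = 0.38

Φ⁻¹(H) = Φ⁻¹(0.553) = 0.133
Φ⁻¹(FA) = Φ⁻¹(0.187) = -0.889
c = −½·[z(H) + z(FA)] = −0.5 × (0.133 + (-0.889)) = 0.378
c > 0: the examiner has a conservative response bias.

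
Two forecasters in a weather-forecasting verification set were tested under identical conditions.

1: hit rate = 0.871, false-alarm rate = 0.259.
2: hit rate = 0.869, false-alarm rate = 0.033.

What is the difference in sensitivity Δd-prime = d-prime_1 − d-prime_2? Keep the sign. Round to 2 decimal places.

Δd-prime = -1.18

1: z(0.871) = 1.131, z(0.259) = -0.646, d' = 1.777
2: z(0.869) = 1.122, z(0.033) = -1.838, d' = 2.960
Δd' = d'_1 − d'_2 = 1.777 − 2.960 = -1.183
2 has the higher sensitivity.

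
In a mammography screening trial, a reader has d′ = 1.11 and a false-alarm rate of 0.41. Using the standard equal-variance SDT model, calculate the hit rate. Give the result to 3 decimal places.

hit rate = 0.811

z(false-alarm rate) = z(0.41) = -0.2275
z(H) = z(FA) + d' = -0.2275 + 1.11 = 0.8825
hit rate = Φ(0.8825) = 0.8112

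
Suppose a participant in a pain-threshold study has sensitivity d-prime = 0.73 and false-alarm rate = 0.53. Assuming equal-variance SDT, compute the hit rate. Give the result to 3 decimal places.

hit rate = 0.790

z(false-alarm rate) = z(0.53) = 0.0753
z(H) = z(FA) + d' = 0.0753 + 0.73 = 0.8053
hit rate = Φ(0.8053) = 0.7897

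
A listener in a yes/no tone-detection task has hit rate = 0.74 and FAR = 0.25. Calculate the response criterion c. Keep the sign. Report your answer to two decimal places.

c = 0.02

z(H) = z(0.74) = 0.6433
z(FA) = z(0.25) = -0.6745
c = −½·[z(H) + z(FA)] = −0.5 × (0.6433 + (-0.6745)) = 0.0156
c > 0: the listener has a conservative response bias.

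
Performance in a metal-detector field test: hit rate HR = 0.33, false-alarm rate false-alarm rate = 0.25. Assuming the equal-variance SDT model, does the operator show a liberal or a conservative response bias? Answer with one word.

z(H) = -0.440, z(FA) = -0.674
c = −½·(z(H) + z(FA)) = 0.557
c > 0 → conservative criterion (biased toward responding “no”).

conservative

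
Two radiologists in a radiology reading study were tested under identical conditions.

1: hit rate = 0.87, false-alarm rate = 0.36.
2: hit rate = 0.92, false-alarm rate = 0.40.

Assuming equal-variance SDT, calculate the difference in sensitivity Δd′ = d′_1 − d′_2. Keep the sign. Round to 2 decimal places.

1: z(0.87) = 1.126, z(0.36) = -0.358, d' = 1.484
2: z(0.92) = 1.405, z(0.40) = -0.253, d' = 1.658
Δd' = d'_1 − d'_2 = 1.484 − 1.658 = -0.174
2 has the higher sensitivity.

Δd′ = -0.17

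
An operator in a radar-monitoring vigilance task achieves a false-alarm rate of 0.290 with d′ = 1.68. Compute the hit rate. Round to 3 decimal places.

hit rate = 0.870

z(false-alarm rate) = z(0.290) = -0.5534
z(H) = z(FA) + d' = -0.5534 + 1.68 = 1.1266
hit rate = Φ(1.1266) = 0.8700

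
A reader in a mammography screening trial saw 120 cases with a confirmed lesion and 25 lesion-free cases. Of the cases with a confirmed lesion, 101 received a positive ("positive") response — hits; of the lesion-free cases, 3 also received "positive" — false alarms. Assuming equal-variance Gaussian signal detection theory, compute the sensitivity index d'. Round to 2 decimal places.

d' = 2.18

H = 101/120 = 0.8417
FA = 3/25 = 0.1200
Φ⁻¹(0.8417) = 1.001, Φ⁻¹(0.1200) = -1.175
d' = z(H) − z(FA) = 1.001 − (-1.175) = 2.176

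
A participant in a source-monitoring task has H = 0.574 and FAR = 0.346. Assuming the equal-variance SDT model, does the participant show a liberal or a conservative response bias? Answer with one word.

conservative

z(H) = 0.187, z(FA) = -0.396
c = −½·(z(H) + z(FA)) = 0.1045
c > 0 → conservative criterion (biased toward responding “no”).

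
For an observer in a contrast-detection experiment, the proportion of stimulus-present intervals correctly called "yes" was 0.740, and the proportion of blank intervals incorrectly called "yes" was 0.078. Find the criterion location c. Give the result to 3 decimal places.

Φ⁻¹(H) = Φ⁻¹(0.740) = 0.6433
Φ⁻¹(FA) = Φ⁻¹(0.078) = -1.4187
c = −½·[z(H) + z(FA)] = −0.5 × (0.6433 + (-1.4187)) = 0.3877

c = 0.388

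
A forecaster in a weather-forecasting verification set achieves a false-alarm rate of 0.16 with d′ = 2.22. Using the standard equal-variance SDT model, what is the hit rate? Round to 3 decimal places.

z(false-alarm rate) = z(0.16) = -0.9945
z(H) = z(FA) + d' = -0.9945 + 2.22 = 1.2255
hit rate = Φ(1.2255) = 0.8898

hit rate = 0.890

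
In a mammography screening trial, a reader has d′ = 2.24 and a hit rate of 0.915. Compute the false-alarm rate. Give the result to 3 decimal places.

z(hit rate) = z(0.915) = 1.3722
z(FA) = z(H) − d' = 1.3722 − 2.24 = -0.8678
false-alarm rate = Φ(-0.8678) = 0.1928

false-alarm rate = 0.193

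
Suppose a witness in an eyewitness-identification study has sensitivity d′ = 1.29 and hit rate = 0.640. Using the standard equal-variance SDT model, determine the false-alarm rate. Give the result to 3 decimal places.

z(hit rate) = z(0.640) = 0.3585
z(FA) = z(H) − d' = 0.3585 − 1.29 = -0.9315
false-alarm rate = Φ(-0.9315) = 0.1758

false-alarm rate = 0.176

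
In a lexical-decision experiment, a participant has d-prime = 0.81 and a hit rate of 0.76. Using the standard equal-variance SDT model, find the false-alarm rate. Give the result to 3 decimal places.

z(hit rate) = z(0.76) = 0.7063
z(FA) = z(H) − d' = 0.7063 − 0.81 = -0.1037
false-alarm rate = Φ(-0.1037) = 0.4587

false-alarm rate = 0.459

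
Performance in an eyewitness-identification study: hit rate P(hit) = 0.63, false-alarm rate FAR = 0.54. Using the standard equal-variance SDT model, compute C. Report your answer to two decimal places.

C = -0.22

Φ⁻¹(0.63) = 0.3319, Φ⁻¹(0.54) = 0.1004
c = −½·[z(H) + z(FA)] = −0.5 × (0.3319 + 0.1004) = -0.21615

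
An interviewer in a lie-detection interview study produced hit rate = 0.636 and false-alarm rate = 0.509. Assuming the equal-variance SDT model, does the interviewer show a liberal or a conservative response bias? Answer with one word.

z(H) = 0.348, z(FA) = 0.023
c = −½·(z(H) + z(FA)) = -0.1855
c < 0 → liberal criterion (biased toward responding “yes”).

liberal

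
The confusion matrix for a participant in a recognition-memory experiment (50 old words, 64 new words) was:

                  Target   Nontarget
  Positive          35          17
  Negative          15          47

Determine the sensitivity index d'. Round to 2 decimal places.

H = 35/50 = 0.7000
FA = 17/64 = 0.2656
z(0.7000) = 0.5244, z(0.2656) = -0.6262
d' = z(H) − z(FA) = 0.5244 − (-0.6262) = 1.1506

d' = 1.15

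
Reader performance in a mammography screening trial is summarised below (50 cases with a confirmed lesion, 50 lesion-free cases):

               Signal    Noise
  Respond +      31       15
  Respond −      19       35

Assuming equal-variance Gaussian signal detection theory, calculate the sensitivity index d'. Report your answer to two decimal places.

d' = 0.83

H = 31/50 = 0.6200
FA = 15/50 = 0.3000
z(H) = z(0.6200) = 0.305
z(FA) = z(0.3000) = -0.524
d' = z(H) − z(FA) = 0.305 − (-0.524) = 0.829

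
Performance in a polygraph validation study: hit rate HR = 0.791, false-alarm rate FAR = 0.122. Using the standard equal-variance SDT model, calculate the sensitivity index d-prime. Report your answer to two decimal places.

d-prime = 1.97

Φ⁻¹(0.791) = 0.8099, Φ⁻¹(0.122) = -1.1650
d' = z(H) − z(FA) = 0.8099 − (-1.1650) = 1.9749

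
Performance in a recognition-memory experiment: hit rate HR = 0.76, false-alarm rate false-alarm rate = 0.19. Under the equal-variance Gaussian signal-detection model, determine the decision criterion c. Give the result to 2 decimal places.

c = 0.09

z(0.76) = 0.706, z(0.19) = -0.878
c = −½·[z(H) + z(FA)] = −0.5 × (0.706 + (-0.878)) = 0.086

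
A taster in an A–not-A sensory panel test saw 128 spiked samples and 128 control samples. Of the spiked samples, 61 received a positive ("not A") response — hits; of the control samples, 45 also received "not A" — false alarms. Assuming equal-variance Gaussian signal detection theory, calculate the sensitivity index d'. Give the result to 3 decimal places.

H = 61/128 = 0.4766
FA = 45/128 = 0.3516
z(H) = z(0.4766) = -0.0587
z(FA) = z(0.3516) = -0.3810
d' = z(H) − z(FA) = -0.0587 − (-0.3810) = 0.3223

d' = 0.322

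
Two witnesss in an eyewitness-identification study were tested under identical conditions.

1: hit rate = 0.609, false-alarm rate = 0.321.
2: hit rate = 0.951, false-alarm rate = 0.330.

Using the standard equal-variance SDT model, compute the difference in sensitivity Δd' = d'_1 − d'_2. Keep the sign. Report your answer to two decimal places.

1: z(0.609) = 0.277, z(0.321) = -0.465, d' = 0.742
2: z(0.951) = 1.655, z(0.330) = -0.440, d' = 2.095
Δd' = d'_1 − d'_2 = 0.742 − 2.095 = -1.353
2 has the higher sensitivity.

Δd' = -1.35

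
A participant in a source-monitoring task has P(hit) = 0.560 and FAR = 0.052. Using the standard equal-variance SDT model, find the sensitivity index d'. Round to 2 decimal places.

z(H) = 0.151
z(FA) = -1.626
d' = z(H) − z(FA) = 0.151 − (-1.626) = 1.777

d' = 1.78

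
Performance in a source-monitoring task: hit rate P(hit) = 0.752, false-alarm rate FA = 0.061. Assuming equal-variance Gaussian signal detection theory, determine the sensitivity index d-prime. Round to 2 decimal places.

d-prime = 2.23

z(H) = z(0.752) = 0.6808
z(FA) = z(0.061) = -1.5464
d' = z(H) − z(FA) = 0.6808 − (-1.5464) = 2.2272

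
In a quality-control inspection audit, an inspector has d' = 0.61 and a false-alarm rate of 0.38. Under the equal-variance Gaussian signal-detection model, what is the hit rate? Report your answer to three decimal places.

hit rate = 0.620

z(false-alarm rate) = z(0.38) = -0.3055
z(H) = z(FA) + d' = -0.3055 + 0.61 = 0.3045
hit rate = Φ(0.3045) = 0.6196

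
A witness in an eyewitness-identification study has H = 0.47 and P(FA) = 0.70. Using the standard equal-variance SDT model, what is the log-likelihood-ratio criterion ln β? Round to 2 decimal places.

z(H) = z(0.47) = -0.075
z(FA) = z(0.70) = 0.524
ln β = −½·[z(H)² − z(FA)²] = −0.5 × (0.006 − 0.275) = 0.1345

ln β = 0.13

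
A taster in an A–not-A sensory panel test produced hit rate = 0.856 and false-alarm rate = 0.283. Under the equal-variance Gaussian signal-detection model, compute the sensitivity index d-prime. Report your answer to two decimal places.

z(H) = z(0.856) = 1.0625
z(FA) = z(0.283) = -0.5740
d' = z(H) − z(FA) = 1.0625 − (-0.5740) = 1.6365

d-prime = 1.64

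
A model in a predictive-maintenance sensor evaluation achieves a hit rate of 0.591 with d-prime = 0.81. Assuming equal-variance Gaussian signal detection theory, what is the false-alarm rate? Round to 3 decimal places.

false-alarm rate = 0.281

z(hit rate) = z(0.591) = 0.2301
z(FA) = z(H) − d' = 0.2301 − 0.81 = -0.5799
false-alarm rate = Φ(-0.5799) = 0.2810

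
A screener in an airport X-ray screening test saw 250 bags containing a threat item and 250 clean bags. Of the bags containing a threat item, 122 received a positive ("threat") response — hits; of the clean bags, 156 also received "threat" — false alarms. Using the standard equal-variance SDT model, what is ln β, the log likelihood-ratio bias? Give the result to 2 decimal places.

H = 122/250 = 0.4880
FA = 156/250 = 0.6240
z(H) = -0.030
z(FA) = 0.316
ln β = −½·[z(H)² − z(FA)²] = −0.5 × (0.001 − 0.100) = 0.0495

ln β = 0.05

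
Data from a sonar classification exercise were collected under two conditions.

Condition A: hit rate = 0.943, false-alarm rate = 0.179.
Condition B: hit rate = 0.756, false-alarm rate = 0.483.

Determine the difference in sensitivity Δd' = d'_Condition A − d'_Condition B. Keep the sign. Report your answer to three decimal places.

Δd' = 1.764

Condition A: z(0.943) = 1.5805, z(0.179) = -0.9192, d' = 2.4997
Condition B: z(0.756) = 0.6935, z(0.483) = -0.0426, d' = 0.7361
Δd' = d'_Condition A − d'_Condition B = 2.4997 − 0.7361 = 1.7636
Condition A has the higher sensitivity.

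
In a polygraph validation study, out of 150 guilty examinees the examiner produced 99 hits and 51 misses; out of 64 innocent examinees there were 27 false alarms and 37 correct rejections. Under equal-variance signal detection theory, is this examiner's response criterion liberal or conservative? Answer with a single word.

liberal

z(H) = 0.412, z(FA) = -0.197
c = −½·(z(H) + z(FA)) = -0.1075
c < 0 → liberal criterion (biased toward responding “yes”).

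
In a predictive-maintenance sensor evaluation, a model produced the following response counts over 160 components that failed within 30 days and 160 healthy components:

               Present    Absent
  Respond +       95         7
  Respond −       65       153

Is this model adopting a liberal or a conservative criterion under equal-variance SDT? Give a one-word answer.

z(H) = 0.237, z(FA) = -1.709
c = −½·(z(H) + z(FA)) = 0.736
c > 0 → conservative criterion (biased toward responding “no”).

conservative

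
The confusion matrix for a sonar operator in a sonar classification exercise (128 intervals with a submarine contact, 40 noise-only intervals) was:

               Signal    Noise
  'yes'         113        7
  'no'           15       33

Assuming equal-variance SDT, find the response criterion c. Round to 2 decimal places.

H = 113/128 = 0.8828
FA = 7/40 = 0.1750
z(H) = 1.1891
z(FA) = -0.9346
c = −½·[z(H) + z(FA)] = −0.5 × (1.1891 + (-0.9346)) = -0.12725

c = -0.13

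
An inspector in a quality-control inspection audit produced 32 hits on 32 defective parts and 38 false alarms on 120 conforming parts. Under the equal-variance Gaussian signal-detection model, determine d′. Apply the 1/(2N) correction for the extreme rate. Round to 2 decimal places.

The hit rate is 32/32 = 1, so apply the 1/(2N) correction: H → 1 − 1/(2·32) = 0.98438.
z(H) = z(0.98438) = 2.154
z(FA) = z(0.31667) = -0.477
d' = 2.154 − (-0.477) = 2.631

d′ = 2.63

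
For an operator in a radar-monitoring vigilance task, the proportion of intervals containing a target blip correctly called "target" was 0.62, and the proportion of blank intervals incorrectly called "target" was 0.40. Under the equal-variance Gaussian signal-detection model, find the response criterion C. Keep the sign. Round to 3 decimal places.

Φ⁻¹(H) = 0.3055
Φ⁻¹(FA) = -0.2533
c = −½·[z(H) + z(FA)] = −0.5 × (0.3055 + (-0.2533)) = -0.0261
c < 0: the operator has a liberal response bias.

C = -0.026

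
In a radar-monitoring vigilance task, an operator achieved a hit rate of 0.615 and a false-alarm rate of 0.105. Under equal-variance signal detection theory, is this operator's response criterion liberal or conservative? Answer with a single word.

z(H) = 0.292, z(FA) = -1.254
c = −½·(z(H) + z(FA)) = 0.481
c > 0 → conservative criterion (biased toward responding “no”).

conservative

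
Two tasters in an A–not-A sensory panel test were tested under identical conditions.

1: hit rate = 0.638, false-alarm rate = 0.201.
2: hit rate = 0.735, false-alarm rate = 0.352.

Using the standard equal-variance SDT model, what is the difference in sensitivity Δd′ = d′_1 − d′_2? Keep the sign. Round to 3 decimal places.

Δd′ = 0.183

1: z(0.638) = 0.3531, z(0.201) = -0.8381, d' = 1.1912
2: z(0.735) = 0.6280, z(0.352) = -0.3799, d' = 1.0079
Δd' = d'_1 − d'_2 = 1.1912 − 1.0079 = 0.1833
1 has the higher sensitivity.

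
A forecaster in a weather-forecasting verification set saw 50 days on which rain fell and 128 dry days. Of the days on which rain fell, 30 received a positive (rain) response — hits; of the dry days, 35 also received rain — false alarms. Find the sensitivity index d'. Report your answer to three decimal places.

H = 30/50 = 0.6000
FA = 35/128 = 0.2734
Φ⁻¹(H) = Φ⁻¹(0.6000) = 0.2533
Φ⁻¹(FA) = Φ⁻¹(0.2734) = -0.6026
d' = z(H) − z(FA) = 0.2533 − (-0.6026) = 0.8559

d' = 0.856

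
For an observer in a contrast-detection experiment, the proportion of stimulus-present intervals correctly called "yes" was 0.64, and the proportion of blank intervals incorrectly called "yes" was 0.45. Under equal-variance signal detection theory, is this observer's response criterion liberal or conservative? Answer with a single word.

liberal

z(H) = 0.358, z(FA) = -0.126
c = −½·(z(H) + z(FA)) = -0.116
c < 0 → liberal criterion (biased toward responding “yes”).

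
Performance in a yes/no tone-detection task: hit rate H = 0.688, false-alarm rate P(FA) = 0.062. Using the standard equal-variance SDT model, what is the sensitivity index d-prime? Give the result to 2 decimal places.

d-prime = 2.03

Φ⁻¹(0.688) = 0.4902, Φ⁻¹(0.062) = -1.5382
d' = z(H) − z(FA) = 0.4902 − (-1.5382) = 2.0284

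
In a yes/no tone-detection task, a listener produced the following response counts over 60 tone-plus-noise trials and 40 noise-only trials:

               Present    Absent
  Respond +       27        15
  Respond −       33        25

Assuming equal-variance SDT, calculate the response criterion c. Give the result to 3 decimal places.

c = 0.222

H = 27/60 = 0.4500
FA = 15/40 = 0.3750
z(H) = -0.1257
z(FA) = -0.3186
c = −½·[z(H) + z(FA)] = −0.5 × (-0.1257 + (-0.3186)) = 0.22215
c > 0: the listener has a conservative response bias.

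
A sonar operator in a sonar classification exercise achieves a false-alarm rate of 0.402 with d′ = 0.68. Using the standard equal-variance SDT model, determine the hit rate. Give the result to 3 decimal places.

z(false-alarm rate) = z(0.402) = -0.2482
z(H) = z(FA) + d' = -0.2482 + 0.68 = 0.4318
hit rate = Φ(0.4318) = 0.6671

hit rate = 0.667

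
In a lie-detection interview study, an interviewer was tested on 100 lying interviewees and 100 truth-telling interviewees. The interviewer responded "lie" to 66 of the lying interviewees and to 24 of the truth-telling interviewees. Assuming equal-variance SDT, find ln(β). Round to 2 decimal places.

H = 66/100 = 0.6600
FA = 24/100 = 0.2400
z(H) = 0.412
z(FA) = -0.706
ln β = −½·[z(H)² − z(FA)²] = −0.5 × (0.170 − 0.498) = 0.164

ln β = 0.16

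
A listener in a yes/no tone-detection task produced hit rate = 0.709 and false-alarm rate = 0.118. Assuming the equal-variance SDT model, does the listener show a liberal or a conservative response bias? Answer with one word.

conservative

z(H) = 0.550, z(FA) = -1.185
c = −½·(z(H) + z(FA)) = 0.3175
c > 0 → conservative criterion (biased toward responding “no”).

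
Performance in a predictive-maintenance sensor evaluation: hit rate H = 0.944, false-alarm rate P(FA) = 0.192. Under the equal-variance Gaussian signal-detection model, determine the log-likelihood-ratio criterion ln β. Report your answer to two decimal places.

z(H) = 1.589
z(FA) = -0.871
ln β = −½·[z(H)² − z(FA)²] = −0.5 × (2.525 − 0.759) = -0.883

ln β = -0.88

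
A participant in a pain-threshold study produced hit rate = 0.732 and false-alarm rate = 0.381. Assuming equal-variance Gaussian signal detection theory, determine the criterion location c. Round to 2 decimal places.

c = -0.16

z(H) = 0.619
z(FA) = -0.303
c = −½·[z(H) + z(FA)] = −0.5 × (0.619 + (-0.303)) = -0.158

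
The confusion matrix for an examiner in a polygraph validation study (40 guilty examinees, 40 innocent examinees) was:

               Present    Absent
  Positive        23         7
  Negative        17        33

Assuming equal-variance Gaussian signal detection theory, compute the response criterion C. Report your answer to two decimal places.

H = 23/40 = 0.5750
FA = 7/40 = 0.1750
z(0.5750) = 0.189, z(0.1750) = -0.935
c = −½·[z(H) + z(FA)] = −0.5 × (0.189 + (-0.935)) = 0.373
c > 0: the examiner has a conservative response bias.

C = 0.37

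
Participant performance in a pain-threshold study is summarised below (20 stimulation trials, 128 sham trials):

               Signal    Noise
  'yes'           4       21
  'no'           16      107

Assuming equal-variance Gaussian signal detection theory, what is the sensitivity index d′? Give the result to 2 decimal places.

d′ = 0.14

H = 4/20 = 0.2000
FA = 21/128 = 0.1641
Φ⁻¹(H) = Φ⁻¹(0.2000) = -0.8416
Φ⁻¹(FA) = Φ⁻¹(0.1641) = -0.9777
d' = z(H) − z(FA) = -0.8416 − (-0.9777) = 0.1361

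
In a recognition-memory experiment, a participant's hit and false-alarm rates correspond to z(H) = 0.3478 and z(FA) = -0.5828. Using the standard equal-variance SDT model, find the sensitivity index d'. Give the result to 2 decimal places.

d' = z(H) − z(FA) = 0.3478 − (-0.5828) = 0.9306

d' = 0.93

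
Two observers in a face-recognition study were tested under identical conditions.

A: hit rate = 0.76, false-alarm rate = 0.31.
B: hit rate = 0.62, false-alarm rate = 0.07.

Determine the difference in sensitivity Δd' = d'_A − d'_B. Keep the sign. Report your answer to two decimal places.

A: z(0.76) = 0.706, z(0.31) = -0.496, d' = 1.202
B: z(0.62) = 0.305, z(0.07) = -1.476, d' = 1.781
Δd' = d'_A − d'_B = 1.202 − 1.781 = -0.579
B has the higher sensitivity.

Δd' = -0.58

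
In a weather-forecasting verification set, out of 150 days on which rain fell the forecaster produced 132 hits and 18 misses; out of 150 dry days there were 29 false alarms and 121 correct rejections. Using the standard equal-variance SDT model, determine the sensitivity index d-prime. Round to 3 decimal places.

H = 132/150 = 0.8800
FA = 29/150 = 0.1933
z(H) = 1.1750
z(FA) = -0.8658
d' = z(H) − z(FA) = 1.1750 − (-0.8658) = 2.0408

d-prime = 2.041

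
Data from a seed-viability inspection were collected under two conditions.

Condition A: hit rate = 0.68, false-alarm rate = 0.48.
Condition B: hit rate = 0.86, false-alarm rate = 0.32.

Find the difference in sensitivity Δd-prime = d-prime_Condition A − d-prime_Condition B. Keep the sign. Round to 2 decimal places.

Condition A: z(0.68) = 0.468, z(0.48) = -0.050, d' = 0.518
Condition B: z(0.86) = 1.080, z(0.32) = -0.468, d' = 1.548
Δd' = d'_Condition A − d'_Condition B = 0.518 − 1.548 = -1.030
Condition B has the higher sensitivity.

Δd-prime = -1.03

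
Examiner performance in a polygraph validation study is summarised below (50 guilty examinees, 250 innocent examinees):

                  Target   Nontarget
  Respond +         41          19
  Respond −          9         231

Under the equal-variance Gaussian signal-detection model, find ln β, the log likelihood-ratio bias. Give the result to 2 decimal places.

ln β = 0.61

H = 41/50 = 0.8200
FA = 19/250 = 0.0760
z(H) = z(0.8200) = 0.915
z(FA) = z(0.0760) = -1.433
ln β = −½·[z(H)² − z(FA)²] = −0.5 × (0.837 − 2.053) = 0.608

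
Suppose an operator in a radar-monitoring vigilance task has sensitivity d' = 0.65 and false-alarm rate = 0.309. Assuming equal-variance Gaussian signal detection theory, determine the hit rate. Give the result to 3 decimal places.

hit rate = 0.560

z(false-alarm rate) = z(0.309) = -0.4987
z(H) = z(FA) + d' = -0.4987 + 0.65 = 0.1513
hit rate = Φ(0.1513) = 0.5601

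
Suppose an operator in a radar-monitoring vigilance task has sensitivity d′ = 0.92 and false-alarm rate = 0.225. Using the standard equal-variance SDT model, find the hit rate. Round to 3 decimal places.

hit rate = 0.565

z(false-alarm rate) = z(0.225) = -0.7554
z(H) = z(FA) + d' = -0.7554 + 0.92 = 0.1646
hit rate = Φ(0.1646) = 0.5654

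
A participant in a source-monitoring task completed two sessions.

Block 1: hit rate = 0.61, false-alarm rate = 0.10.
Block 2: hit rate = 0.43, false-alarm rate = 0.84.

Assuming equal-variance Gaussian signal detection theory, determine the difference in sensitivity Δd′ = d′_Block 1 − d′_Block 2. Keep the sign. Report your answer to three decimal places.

Δd′ = 2.732

Block 1: z(0.61) = 0.2793, z(0.10) = -1.2816, d' = 1.5609
Block 2: z(0.43) = -0.1764, z(0.84) = 0.9945, d' = -1.1709
Δd' = d'_Block 1 − d'_Block 2 = 1.5609 − (-1.1709) = 2.7318
Block 1 has the higher sensitivity.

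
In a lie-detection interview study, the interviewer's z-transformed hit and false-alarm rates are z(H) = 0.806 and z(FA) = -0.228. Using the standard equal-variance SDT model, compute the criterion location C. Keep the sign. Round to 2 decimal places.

C = -0.29

c = −½·[z(H) + z(FA)] = −½·(0.806 + (-0.228)) = -0.289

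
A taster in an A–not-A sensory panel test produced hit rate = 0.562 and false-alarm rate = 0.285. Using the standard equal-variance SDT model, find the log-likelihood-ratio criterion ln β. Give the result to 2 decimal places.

z(H) = z(0.562) = 0.156
z(FA) = z(0.285) = -0.568
ln β = −½·[z(H)² − z(FA)²] = −0.5 × (0.024 − 0.323) = 0.1495

ln β = 0.15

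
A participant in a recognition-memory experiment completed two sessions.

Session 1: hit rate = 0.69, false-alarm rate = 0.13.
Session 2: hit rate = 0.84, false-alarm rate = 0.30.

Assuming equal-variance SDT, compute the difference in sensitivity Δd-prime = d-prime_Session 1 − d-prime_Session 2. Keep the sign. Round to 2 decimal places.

Session 1: z(0.69) = 0.496, z(0.13) = -1.126, d' = 1.622
Session 2: z(0.84) = 0.994, z(0.30) = -0.524, d' = 1.518
Δd' = d'_Session 1 − d'_Session 2 = 1.622 − 1.518 = 0.104
Session 1 has the higher sensitivity.

Δd-prime = 0.10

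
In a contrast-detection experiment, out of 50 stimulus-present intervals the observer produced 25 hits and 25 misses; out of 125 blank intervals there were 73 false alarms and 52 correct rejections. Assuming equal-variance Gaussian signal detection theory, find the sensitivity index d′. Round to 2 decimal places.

H = 25/50 = 0.5000
FA = 73/125 = 0.5840
z(H) = z(0.5000) = 0.0000
z(FA) = z(0.5840) = 0.2121
d' = z(H) − z(FA) = 0.0000 − 0.2121 = -0.2121

d′ = -0.21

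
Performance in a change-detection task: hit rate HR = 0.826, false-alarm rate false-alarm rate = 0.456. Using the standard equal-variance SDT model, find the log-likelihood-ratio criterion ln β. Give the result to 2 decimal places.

ln β = -0.43

Φ⁻¹(0.826) = 0.938, Φ⁻¹(0.456) = -0.111
ln β = −½·[z(H)² − z(FA)²] = −0.5 × (0.880 − 0.012) = -0.434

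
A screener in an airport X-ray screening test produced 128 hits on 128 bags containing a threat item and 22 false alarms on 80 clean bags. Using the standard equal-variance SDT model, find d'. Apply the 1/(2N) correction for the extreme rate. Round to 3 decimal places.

d' = 3.258

The hit rate is 128/128 = 1, so apply the 1/(2N) correction: H → 1 − 1/(2·128) = 0.99609.
z(H) = z(0.99609) = 2.6597
z(FA) = z(0.27500) = -0.5978
d' = 2.6597 − (-0.5978) = 3.2575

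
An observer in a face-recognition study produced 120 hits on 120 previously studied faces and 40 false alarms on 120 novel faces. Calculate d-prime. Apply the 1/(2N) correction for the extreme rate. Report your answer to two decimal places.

The hit rate is 120/120 = 1, so apply the 1/(2N) correction: H → 1 − 1/(2·120) = 0.99583.
z(H) = z(0.99583) = 2.638
z(FA) = z(0.33333) = -0.431
d' = 2.638 − (-0.431) = 3.069

d-prime = 3.07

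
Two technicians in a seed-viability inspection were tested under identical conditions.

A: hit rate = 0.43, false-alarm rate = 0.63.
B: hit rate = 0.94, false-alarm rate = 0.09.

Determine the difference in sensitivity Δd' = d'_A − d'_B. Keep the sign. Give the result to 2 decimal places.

Δd' = -3.40

A: z(0.43) = -0.176, z(0.63) = 0.332, d' = -0.508
B: z(0.94) = 1.555, z(0.09) = -1.341, d' = 2.896
Δd' = d'_A − d'_B = -0.508 − 2.896 = -3.404
B has the higher sensitivity.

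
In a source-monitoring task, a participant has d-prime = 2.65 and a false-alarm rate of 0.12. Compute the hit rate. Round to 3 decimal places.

z(false-alarm rate) = z(0.12) = -1.1750
z(H) = z(FA) + d' = -1.1750 + 2.65 = 1.4750
hit rate = Φ(1.4750) = 0.9299

hit rate = 0.930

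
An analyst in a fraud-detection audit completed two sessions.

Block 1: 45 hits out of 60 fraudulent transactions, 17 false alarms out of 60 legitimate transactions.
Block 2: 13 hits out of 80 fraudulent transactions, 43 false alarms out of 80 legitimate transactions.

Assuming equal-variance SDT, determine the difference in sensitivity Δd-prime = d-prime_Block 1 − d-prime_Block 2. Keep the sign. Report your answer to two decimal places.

Δd-prime = 2.33

Block 1: z(0.7500) = 0.674, z(0.2833) = -0.573, d' = 1.247
Block 2: z(0.1625) = -0.984, z(0.5375) = 0.094, d' = -1.078
Δd' = d'_Block 1 − d'_Block 2 = 1.247 − (-1.078) = 2.325
Block 1 has the higher sensitivity.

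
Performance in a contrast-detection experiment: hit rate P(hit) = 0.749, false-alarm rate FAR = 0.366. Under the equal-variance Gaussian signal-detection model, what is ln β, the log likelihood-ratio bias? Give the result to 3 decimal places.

ln β = -0.167

z(H) = z(0.749) = 0.6713
z(FA) = z(0.366) = -0.3425
ln β = −½·[z(H)² − z(FA)²] = −0.5 × (0.4506 − 0.1173) = -0.16665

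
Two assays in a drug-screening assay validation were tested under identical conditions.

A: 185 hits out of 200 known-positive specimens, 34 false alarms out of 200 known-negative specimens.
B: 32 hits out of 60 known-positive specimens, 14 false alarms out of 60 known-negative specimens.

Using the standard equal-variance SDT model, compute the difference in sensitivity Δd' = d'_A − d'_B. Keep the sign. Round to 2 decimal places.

A: z(0.9250) = 1.440, z(0.1700) = -0.954, d' = 2.394
B: z(0.5333) = 0.084, z(0.2333) = -0.728, d' = 0.812
Δd' = d'_A − d'_B = 2.394 − 0.812 = 1.582
A has the higher sensitivity.

Δd' = 1.58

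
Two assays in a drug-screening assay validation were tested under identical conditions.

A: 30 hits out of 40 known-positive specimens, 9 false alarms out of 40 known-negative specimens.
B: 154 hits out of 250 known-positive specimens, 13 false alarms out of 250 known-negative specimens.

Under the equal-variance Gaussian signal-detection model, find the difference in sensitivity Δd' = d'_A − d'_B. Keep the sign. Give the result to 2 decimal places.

Δd' = -0.49

A: z(0.7500) = 0.674, z(0.2250) = -0.755, d' = 1.429
B: z(0.6160) = 0.295, z(0.0520) = -1.626, d' = 1.921
Δd' = d'_A − d'_B = 1.429 − 1.921 = -0.492
B has the higher sensitivity.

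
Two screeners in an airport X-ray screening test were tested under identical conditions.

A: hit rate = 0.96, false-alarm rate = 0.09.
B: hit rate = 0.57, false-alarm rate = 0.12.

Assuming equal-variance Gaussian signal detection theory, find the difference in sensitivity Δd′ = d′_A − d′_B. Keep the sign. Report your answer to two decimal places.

Δd′ = 1.74

A: z(0.96) = 1.751, z(0.09) = -1.341, d' = 3.092
B: z(0.57) = 0.176, z(0.12) = -1.175, d' = 1.351
Δd' = d'_A − d'_B = 3.092 − 1.351 = 1.741
A has the higher sensitivity.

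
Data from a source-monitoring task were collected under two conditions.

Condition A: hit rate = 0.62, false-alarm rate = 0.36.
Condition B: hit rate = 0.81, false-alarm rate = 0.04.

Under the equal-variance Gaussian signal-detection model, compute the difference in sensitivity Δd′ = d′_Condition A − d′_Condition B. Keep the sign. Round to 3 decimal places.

Condition A: z(0.62) = 0.3055, z(0.36) = -0.3585, d' = 0.6640
Condition B: z(0.81) = 0.8779, z(0.04) = -1.7507, d' = 2.6286
Δd' = d'_Condition A − d'_Condition B = 0.6640 − 2.6286 = -1.9646
Condition B has the higher sensitivity.

Δd′ = -1.965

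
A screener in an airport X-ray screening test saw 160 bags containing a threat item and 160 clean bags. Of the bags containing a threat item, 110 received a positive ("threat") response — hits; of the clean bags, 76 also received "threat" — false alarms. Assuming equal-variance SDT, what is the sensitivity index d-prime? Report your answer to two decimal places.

d-prime = 0.55

H = 110/160 = 0.6875
FA = 76/160 = 0.4750
Φ⁻¹(H) = 0.489
Φ⁻¹(FA) = -0.063
d' = z(H) − z(FA) = 0.489 − (-0.063) = 0.552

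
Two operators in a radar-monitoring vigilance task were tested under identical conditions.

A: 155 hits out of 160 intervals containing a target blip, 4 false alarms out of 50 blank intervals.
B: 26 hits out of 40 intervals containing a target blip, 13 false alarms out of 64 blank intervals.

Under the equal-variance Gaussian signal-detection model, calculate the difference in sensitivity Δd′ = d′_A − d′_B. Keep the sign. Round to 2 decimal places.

Δd′ = 2.05

A: z(0.9688) = 1.863, z(0.0800) = -1.405, d' = 3.268
B: z(0.6500) = 0.385, z(0.2031) = -0.831, d' = 1.216
Δd' = d'_A − d'_B = 3.268 − 1.216 = 2.052
A has the higher sensitivity.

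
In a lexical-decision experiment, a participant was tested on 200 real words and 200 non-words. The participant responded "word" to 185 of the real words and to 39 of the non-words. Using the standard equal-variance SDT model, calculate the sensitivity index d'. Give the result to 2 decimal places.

H = 185/200 = 0.9250
FA = 39/200 = 0.1950
z(0.9250) = 1.4395, z(0.1950) = -0.8596
d' = z(H) − z(FA) = 1.4395 − (-0.8596) = 2.2991

d' = 2.30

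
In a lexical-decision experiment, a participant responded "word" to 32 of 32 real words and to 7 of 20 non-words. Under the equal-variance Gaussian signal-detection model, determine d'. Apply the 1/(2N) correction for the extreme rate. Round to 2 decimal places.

d' = 2.54

The hit rate is 32/32 = 1, so apply the 1/(2N) correction: H → 1 − 1/(2·32) = 0.98438.
z(H) = z(0.98438) = 2.154
z(FA) = z(0.35000) = -0.385
d' = 2.154 − (-0.385) = 2.539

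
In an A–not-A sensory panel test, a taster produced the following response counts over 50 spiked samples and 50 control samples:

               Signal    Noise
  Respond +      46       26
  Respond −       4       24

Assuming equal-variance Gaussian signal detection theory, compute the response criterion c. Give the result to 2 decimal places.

c = -0.73

H = 46/50 = 0.9200
FA = 26/50 = 0.5200
z(H) = 1.405
z(FA) = 0.050
c = −½·[z(H) + z(FA)] = −0.5 × (1.405 + 0.050) = -0.7275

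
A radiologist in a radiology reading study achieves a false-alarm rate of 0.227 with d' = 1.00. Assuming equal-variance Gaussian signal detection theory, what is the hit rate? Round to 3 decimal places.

z(false-alarm rate) = z(0.227) = -0.7488
z(H) = z(FA) + d' = -0.7488 + 1.00 = 0.2512
hit rate = Φ(0.2512) = 0.5992

hit rate = 0.599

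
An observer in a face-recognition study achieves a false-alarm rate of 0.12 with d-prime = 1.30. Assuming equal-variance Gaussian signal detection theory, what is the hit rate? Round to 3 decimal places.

z(false-alarm rate) = z(0.12) = -1.1750
z(H) = z(FA) + d' = -1.1750 + 1.30 = 0.1250
hit rate = Φ(0.1250) = 0.5497

hit rate = 0.550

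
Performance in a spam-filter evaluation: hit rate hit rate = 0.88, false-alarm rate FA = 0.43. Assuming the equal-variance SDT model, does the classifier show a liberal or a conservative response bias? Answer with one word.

liberal

z(H) = 1.175, z(FA) = -0.176
c = −½·(z(H) + z(FA)) = -0.4995
c < 0 → liberal criterion (biased toward responding “yes”).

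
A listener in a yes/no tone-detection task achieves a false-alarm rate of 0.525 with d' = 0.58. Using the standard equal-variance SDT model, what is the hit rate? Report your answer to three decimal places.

hit rate = 0.740

z(false-alarm rate) = z(0.525) = 0.0627
z(H) = z(FA) + d' = 0.0627 + 0.58 = 0.6427
hit rate = Φ(0.6427) = 0.7398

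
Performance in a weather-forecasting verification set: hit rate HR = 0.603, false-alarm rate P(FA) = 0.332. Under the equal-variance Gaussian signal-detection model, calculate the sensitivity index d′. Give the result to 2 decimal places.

Φ⁻¹(0.603) = 0.261, Φ⁻¹(0.332) = -0.434
d' = z(H) − z(FA) = 0.261 − (-0.434) = 0.695

d′ = 0.70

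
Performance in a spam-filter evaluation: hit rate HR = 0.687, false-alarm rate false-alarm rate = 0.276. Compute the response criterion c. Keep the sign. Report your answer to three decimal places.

c = 0.054

z(H) = z(0.687) = 0.4874
z(FA) = z(0.276) = -0.5948
c = −½·[z(H) + z(FA)] = −0.5 × (0.4874 + (-0.5948)) = 0.0537
c > 0: the classifier has a conservative response bias.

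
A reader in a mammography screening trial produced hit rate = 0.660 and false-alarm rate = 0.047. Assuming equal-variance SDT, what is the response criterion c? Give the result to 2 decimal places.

c = 0.63

Φ⁻¹(H) = 0.4125
Φ⁻¹(FA) = -1.6747
c = −½·[z(H) + z(FA)] = −0.5 × (0.4125 + (-1.6747)) = 0.6311
c > 0: the reader has a conservative response bias.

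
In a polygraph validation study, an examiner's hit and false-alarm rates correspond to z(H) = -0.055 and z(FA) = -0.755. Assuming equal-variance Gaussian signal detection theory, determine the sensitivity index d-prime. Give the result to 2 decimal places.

d-prime = 0.70

d' = z(H) − z(FA) = -0.055 − (-0.755) = 0.700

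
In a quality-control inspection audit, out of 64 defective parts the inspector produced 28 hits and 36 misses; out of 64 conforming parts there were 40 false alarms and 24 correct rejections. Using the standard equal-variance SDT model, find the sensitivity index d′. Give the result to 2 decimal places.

H = 28/64 = 0.4375
FA = 40/64 = 0.6250
z(H) = -0.1573
z(FA) = 0.3186
d' = z(H) − z(FA) = -0.1573 − 0.3186 = -0.4759

d′ = -0.48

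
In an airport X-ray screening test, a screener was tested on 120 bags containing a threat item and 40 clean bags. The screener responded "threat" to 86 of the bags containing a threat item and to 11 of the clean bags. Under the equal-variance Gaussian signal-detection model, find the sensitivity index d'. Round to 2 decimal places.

H = 86/120 = 0.7167
FA = 11/40 = 0.2750
z(H) = 0.573
z(FA) = -0.598
d' = z(H) − z(FA) = 0.573 − (-0.598) = 1.171

d' = 1.17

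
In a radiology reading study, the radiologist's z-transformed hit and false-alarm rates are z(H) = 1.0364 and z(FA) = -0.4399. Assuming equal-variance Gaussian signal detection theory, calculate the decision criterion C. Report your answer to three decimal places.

C = -0.298

c = −½·[z(H) + z(FA)] = −½·(1.0364 + (-0.4399)) = -0.29825
c < 0: the radiologist has a liberal response bias.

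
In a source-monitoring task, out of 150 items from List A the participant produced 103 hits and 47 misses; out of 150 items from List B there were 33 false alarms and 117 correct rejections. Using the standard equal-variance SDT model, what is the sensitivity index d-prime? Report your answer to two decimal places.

H = 103/150 = 0.6867
FA = 33/150 = 0.2200
z(H) = z(0.6867) = 0.4865
z(FA) = z(0.2200) = -0.7722
d' = z(H) − z(FA) = 0.4865 − (-0.7722) = 1.2587

d-prime = 1.26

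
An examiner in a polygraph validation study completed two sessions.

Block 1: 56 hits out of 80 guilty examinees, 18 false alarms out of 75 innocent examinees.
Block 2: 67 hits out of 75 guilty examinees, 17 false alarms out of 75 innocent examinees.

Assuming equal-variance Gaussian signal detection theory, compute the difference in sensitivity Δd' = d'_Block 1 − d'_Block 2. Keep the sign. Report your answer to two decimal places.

Δd' = -0.76

Block 1: z(0.7000) = 0.524, z(0.2400) = -0.706, d' = 1.230
Block 2: z(0.8933) = 1.244, z(0.2267) = -0.750, d' = 1.994
Δd' = d'_Block 1 − d'_Block 2 = 1.230 − 1.994 = -0.764
Block 2 has the higher sensitivity.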